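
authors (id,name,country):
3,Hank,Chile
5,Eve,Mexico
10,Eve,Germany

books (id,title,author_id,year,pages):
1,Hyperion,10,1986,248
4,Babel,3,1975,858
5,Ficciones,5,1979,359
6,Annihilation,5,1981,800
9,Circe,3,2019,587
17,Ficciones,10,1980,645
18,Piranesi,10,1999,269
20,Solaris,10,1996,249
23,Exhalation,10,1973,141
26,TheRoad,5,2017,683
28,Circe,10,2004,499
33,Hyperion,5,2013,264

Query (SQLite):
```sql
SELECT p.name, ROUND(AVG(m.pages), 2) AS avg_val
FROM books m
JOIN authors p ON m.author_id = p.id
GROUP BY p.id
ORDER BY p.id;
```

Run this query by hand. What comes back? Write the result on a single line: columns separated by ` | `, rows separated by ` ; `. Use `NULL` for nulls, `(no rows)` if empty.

Hank | 722.5 ; Eve | 526.5 ; Eve | 341.83

Join each books row to its authors via author_id.
Group joined rows by authors.id; compute ROUND(AVG(m.pages), 2) per group.
  3: ids {4, 9} → ROUND(AVG(m.pages), 2)=722.5
  5: ids {5, 6, 26, 33} → ROUND(AVG(m.pages), 2)=526.5
  10: ids {1, 17, 18, 20, 23, 28} → ROUND(AVG(m.pages), 2)=341.83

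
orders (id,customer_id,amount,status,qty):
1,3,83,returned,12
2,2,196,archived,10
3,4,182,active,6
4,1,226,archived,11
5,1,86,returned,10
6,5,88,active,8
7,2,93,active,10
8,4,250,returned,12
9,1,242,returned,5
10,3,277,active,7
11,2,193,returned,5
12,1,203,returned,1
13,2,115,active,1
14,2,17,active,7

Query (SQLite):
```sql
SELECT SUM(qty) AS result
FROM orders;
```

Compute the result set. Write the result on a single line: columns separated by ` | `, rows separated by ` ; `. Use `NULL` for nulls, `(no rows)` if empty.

All qty values: [12, 10, 6, 11, 10, 8, 10, 12, 5, 7, 5, 1, 1, 7].
SUM of non-NULL values = 105.

105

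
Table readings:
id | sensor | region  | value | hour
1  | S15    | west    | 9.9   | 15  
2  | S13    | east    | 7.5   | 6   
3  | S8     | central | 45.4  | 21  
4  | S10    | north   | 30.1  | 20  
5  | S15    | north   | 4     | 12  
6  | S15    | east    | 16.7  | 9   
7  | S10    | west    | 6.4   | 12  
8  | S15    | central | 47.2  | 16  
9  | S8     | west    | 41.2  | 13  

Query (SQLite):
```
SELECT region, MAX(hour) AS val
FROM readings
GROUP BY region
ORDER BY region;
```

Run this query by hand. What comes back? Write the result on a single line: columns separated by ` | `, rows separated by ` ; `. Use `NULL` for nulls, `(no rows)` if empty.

central | 21 ; east | 9 ; north | 20 ; west | 15

Partition readings by region; compute MAX(hour) within each group.
  central: ids {3, 8} → MAX(hour)=21
  east: ids {2, 6} → MAX(hour)=9
  north: ids {4, 5} → MAX(hour)=20
  west: ids {1, 7, 9} → MAX(hour)=15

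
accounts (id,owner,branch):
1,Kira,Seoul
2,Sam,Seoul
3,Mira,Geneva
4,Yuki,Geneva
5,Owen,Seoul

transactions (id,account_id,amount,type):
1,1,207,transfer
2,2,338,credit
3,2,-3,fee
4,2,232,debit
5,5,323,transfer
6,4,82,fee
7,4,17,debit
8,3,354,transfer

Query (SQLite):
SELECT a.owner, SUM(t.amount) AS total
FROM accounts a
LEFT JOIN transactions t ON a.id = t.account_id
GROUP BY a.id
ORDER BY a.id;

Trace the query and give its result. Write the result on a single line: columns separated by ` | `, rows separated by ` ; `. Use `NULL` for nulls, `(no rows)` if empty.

Kira | 207 ; Sam | 567 ; Mira | 354 ; Yuki | 99 ; Owen | 323

LEFT JOIN keeps every accounts row; unmatched ones get NULL for transactions columns.
Group by accounts.id and compute SUM(t.amount). SUM over an all-NULL group is NULL.
  1: ids {1} → SUM(t.amount)=207
  2: ids {2, 3, 4} → SUM(t.amount)=567
  3: ids {8} → SUM(t.amount)=354
  4: ids {6, 7} → SUM(t.amount)=99
  5: ids {5} → SUM(t.amount)=323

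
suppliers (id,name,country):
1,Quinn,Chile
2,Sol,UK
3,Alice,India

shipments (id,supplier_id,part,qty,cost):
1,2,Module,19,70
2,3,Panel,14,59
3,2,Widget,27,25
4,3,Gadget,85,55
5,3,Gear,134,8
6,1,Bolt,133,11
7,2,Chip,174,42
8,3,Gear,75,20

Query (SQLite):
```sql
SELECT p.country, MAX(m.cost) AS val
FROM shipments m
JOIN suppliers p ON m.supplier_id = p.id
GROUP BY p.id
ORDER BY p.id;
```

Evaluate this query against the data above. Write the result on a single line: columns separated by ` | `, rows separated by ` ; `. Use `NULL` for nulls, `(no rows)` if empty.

Chile | 11 ; UK | 70 ; India | 59

Join each shipments row to its suppliers via supplier_id.
Group joined rows by suppliers.id; compute MAX(m.cost) per group.
  1: ids {6} → MAX(m.cost)=11
  2: ids {1, 3, 7} → MAX(m.cost)=70
  3: ids {2, 4, 5, 8} → MAX(m.cost)=59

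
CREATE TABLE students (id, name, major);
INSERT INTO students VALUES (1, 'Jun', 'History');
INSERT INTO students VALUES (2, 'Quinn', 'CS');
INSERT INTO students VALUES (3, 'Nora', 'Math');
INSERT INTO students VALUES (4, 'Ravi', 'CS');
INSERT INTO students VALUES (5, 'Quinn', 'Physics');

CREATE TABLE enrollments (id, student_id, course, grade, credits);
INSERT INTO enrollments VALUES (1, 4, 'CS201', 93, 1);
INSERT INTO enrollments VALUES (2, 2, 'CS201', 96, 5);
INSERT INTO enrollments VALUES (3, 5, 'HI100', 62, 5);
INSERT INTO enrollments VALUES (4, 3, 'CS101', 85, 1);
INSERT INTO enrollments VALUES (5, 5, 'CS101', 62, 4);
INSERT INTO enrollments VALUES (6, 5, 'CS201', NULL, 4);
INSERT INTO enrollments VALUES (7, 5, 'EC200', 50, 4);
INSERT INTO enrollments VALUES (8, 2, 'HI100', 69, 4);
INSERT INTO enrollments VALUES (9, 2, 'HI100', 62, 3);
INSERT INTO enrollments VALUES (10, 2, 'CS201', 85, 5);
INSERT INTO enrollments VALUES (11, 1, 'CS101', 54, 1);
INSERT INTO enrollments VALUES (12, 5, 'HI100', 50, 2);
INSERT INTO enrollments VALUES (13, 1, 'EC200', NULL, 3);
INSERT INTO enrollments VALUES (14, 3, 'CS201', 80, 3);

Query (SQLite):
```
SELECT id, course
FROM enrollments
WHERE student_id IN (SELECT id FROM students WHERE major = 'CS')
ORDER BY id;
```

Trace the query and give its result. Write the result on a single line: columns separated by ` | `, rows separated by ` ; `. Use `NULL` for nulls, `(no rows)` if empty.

Inner query: students.id where major = 'CS'.
Outer: keep enrollments rows whose student_id is in that set.
Inner query → {2, 4}

1 | CS201 ; 2 | CS201 ; 8 | HI100 ; 9 | HI100 ; 10 | CS201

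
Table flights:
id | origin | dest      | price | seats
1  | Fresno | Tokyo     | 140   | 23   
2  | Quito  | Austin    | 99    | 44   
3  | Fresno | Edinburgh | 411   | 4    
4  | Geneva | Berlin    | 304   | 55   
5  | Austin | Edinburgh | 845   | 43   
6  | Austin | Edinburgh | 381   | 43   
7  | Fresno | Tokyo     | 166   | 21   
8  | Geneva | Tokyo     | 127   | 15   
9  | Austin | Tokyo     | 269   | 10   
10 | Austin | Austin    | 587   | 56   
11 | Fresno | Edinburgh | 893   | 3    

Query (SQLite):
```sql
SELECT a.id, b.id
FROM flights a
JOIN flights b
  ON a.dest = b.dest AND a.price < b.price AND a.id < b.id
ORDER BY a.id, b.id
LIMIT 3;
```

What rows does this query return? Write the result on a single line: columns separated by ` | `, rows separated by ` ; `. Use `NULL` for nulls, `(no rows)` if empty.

Pairs (a,b) with same dest, a.price < b.price, a.id < b.id.
dest groups: Austin:{2,10} Berlin:{4} Edinburgh:{3,5,6,11} Tokyo:{1,7,8,9}
Ordered by (a.id, b.id); first 3.

1 | 7 ; 1 | 9 ; 2 | 10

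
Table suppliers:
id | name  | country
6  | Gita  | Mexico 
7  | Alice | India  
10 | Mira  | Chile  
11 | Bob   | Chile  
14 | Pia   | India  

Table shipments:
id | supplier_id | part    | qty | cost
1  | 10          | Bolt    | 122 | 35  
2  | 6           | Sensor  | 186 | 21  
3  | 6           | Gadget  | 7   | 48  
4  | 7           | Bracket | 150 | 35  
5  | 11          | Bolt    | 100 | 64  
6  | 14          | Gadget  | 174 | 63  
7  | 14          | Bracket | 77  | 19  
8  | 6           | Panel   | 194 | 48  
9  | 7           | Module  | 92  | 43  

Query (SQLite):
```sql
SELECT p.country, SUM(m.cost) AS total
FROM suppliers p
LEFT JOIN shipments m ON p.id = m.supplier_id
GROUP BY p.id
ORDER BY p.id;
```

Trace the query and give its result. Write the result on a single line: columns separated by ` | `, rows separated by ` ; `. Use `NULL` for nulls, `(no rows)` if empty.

LEFT JOIN keeps every suppliers row; unmatched ones get NULL for shipments columns.
Group by suppliers.id and compute SUM(m.cost). SUM over an all-NULL group is NULL.
  6: ids {2, 3, 8} → SUM(m.cost)=117
  7: ids {4, 9} → SUM(m.cost)=78
  10: ids {1} → SUM(m.cost)=35
  11: ids {5} → SUM(m.cost)=64
  14: ids {6, 7} → SUM(m.cost)=82

Mexico | 117 ; India | 78 ; Chile | 35 ; Chile | 64 ; India | 82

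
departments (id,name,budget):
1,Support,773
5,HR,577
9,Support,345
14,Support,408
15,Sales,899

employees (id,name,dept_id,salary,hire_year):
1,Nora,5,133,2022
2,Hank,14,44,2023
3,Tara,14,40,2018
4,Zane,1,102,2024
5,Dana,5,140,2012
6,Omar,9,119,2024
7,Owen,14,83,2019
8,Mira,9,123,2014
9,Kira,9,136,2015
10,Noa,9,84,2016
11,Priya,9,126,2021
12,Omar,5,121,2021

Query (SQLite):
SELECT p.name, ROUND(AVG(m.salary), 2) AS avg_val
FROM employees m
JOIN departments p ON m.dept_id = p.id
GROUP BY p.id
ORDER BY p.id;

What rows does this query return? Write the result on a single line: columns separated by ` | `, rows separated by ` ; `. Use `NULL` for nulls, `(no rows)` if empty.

Support | 102 ; HR | 131.33 ; Support | 117.6 ; Support | 55.67

Join each employees row to its departments via dept_id.
Group joined rows by departments.id; compute ROUND(AVG(m.salary), 2) per group.
  1: ids {4} → ROUND(AVG(m.salary), 2)=102
  5: ids {1, 5, 12} → ROUND(AVG(m.salary), 2)=131.33
  9: ids {6, 8, 9, 10, 11} → ROUND(AVG(m.salary), 2)=117.6
  14: ids {2, 3, 7} → ROUND(AVG(m.salary), 2)=55.67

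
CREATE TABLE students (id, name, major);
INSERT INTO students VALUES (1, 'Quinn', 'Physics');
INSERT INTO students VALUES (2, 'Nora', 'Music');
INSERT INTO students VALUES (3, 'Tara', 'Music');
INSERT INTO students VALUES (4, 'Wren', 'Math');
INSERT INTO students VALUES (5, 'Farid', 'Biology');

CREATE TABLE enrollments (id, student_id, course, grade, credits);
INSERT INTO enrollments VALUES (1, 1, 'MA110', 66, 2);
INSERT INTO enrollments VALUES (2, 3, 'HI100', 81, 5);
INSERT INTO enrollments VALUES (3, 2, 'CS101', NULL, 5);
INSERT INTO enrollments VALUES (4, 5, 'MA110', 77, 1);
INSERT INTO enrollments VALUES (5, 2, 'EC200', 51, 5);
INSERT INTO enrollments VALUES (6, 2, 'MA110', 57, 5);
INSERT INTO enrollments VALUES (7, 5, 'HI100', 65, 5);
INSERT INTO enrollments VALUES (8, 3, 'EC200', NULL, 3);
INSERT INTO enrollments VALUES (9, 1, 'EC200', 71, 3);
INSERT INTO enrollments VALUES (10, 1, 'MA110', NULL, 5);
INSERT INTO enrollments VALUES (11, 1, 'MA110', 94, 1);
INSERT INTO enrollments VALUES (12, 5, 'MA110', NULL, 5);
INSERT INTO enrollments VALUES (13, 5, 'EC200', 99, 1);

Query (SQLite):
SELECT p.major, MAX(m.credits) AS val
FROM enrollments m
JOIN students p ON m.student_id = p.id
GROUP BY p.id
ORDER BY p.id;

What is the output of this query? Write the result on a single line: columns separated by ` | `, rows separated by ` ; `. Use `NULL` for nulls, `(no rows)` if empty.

Join each enrollments row to its students via student_id.
Group joined rows by students.id; compute MAX(m.credits) per group.
  1: ids {1, 9, 10, 11} → MAX(m.credits)=5
  2: ids {3, 5, 6} → MAX(m.credits)=5
  3: ids {2, 8} → MAX(m.credits)=5
  5: ids {4, 7, 12, 13} → MAX(m.credits)=5

Physics | 5 ; Music | 5 ; Music | 5 ; Biology | 5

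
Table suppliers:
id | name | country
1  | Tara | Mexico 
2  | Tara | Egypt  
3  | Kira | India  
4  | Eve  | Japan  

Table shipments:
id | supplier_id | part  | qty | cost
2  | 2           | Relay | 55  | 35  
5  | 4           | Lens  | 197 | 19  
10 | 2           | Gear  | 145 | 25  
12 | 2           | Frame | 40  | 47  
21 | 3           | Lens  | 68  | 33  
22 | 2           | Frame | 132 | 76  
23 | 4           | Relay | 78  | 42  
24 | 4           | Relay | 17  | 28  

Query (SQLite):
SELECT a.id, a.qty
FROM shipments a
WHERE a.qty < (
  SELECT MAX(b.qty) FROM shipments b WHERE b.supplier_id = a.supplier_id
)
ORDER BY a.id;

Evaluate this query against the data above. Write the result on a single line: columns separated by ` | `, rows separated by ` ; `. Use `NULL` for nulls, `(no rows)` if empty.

2 | 55 ; 12 | 40 ; 22 | 132 ; 23 | 78 ; 24 | 17

For each shipments row a, compute MAX(qty) over rows sharing a.supplier_id.
Keep row a if a.qty < that per-group MAX.
  supplier_id=2: MAX(qty) = 145
  supplier_id=3: MAX(qty) = 68
  supplier_id=4: MAX(qty) = 197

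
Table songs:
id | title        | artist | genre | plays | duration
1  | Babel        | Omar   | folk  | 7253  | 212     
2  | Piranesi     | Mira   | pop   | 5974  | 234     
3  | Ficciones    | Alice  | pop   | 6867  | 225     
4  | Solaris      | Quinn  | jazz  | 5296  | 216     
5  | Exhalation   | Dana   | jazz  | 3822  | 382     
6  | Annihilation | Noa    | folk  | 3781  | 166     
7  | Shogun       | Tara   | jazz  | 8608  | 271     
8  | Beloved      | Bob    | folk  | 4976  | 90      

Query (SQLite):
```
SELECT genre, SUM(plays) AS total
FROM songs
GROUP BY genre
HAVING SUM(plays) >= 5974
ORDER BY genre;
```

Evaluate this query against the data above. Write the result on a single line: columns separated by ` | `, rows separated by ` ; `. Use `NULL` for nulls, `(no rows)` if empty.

Partition songs by genre; compute SUM(plays) within each group.
HAVING: keep groups where SUM(plays) >= 5974.
  folk: ids {1, 6, 8} → SUM(plays)=16010
  jazz: ids {4, 5, 7} → SUM(plays)=17726
  pop: ids {2, 3} → SUM(plays)=12841

folk | 16010 ; jazz | 17726 ; pop | 12841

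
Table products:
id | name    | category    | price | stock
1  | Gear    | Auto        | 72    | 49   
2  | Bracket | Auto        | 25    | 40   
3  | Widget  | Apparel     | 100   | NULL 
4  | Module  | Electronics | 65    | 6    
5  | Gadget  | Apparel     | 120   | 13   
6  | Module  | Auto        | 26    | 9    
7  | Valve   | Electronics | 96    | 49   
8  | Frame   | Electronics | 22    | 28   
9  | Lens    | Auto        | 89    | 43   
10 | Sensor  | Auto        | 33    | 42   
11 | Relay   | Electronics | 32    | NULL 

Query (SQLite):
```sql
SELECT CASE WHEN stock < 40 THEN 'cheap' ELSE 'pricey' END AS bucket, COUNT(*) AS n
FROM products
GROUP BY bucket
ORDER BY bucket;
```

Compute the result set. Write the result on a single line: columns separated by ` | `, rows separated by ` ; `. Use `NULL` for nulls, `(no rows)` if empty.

cheap | 4 ; pricey | 7

Bucket rows by stock < 40 → 'cheap' else 'pricey'; count each bucket.
NULL < 40 is unknown, so NULL stock falls into ELSE → 'pricey'.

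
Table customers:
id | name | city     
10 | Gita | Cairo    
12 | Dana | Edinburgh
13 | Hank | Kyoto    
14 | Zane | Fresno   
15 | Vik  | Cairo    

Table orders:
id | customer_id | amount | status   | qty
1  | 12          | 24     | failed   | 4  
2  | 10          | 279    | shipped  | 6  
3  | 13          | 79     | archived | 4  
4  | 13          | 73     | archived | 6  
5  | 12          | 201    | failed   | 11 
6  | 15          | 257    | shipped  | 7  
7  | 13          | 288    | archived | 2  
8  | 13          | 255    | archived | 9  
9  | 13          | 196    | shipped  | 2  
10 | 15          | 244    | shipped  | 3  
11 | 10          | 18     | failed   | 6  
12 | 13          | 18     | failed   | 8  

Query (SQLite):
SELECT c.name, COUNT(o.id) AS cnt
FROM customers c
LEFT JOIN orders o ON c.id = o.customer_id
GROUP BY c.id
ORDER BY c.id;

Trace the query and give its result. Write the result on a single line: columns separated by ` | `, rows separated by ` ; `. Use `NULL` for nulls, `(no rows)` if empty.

LEFT JOIN keeps every customers row; unmatched ones get NULL for orders columns.
Group by customers.id and compute COUNT(o.id). COUNT(col) of an all-NULL group is 0.
  10: ids {2, 11} → COUNT(o.id)=2
  12: ids {1, 5} → COUNT(o.id)=2
  13: ids {3, 4, 7, 8, 9, 12} → COUNT(o.id)=6
  14: ids {—} → COUNT(o.id)=0
  15: ids {6, 10} → COUNT(o.id)=2

Gita | 2 ; Dana | 2 ; Hank | 6 ; Zane | 0 ; Vik | 2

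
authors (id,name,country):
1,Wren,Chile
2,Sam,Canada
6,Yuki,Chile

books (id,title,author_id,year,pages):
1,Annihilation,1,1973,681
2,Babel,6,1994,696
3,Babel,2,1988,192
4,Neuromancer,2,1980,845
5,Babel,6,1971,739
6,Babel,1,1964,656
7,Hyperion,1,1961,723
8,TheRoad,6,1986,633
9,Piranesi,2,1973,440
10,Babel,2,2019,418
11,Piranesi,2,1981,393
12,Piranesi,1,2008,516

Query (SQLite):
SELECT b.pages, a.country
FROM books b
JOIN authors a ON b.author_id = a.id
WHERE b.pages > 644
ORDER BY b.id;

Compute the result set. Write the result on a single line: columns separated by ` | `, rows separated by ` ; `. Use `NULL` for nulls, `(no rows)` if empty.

681 | Chile ; 696 | Chile ; 845 | Canada ; 739 | Chile ; 656 | Chile ; 723 | Chile

Each books row matches the authors row where author_id = authors.id.
Then keep rows with b.pages > 644.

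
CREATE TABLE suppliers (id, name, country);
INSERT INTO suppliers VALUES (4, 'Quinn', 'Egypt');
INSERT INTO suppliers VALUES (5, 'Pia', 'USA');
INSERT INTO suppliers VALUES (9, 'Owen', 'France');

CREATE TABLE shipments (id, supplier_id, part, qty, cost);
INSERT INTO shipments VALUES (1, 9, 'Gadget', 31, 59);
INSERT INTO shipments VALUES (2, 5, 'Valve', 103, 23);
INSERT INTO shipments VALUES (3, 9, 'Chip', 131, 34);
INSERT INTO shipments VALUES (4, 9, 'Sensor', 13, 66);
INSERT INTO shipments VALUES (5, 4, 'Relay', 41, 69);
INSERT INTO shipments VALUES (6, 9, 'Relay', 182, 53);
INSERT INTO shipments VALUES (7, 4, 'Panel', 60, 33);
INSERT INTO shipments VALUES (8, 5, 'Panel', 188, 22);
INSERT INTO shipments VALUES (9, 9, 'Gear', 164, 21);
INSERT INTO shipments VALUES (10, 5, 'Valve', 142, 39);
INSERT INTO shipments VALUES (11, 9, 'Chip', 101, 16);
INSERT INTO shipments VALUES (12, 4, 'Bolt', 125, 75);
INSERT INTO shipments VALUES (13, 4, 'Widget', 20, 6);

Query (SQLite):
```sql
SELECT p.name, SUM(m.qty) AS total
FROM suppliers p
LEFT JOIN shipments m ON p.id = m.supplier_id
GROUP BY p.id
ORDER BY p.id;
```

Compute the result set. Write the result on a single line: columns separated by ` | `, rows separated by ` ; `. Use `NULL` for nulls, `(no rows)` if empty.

Quinn | 246 ; Pia | 433 ; Owen | 622

LEFT JOIN keeps every suppliers row; unmatched ones get NULL for shipments columns.
Group by suppliers.id and compute SUM(m.qty). SUM over an all-NULL group is NULL.
  4: ids {5, 7, 12, 13} → SUM(m.qty)=246
  5: ids {2, 8, 10} → SUM(m.qty)=433
  9: ids {1, 3, 4, 6, 9, 11} → SUM(m.qty)=622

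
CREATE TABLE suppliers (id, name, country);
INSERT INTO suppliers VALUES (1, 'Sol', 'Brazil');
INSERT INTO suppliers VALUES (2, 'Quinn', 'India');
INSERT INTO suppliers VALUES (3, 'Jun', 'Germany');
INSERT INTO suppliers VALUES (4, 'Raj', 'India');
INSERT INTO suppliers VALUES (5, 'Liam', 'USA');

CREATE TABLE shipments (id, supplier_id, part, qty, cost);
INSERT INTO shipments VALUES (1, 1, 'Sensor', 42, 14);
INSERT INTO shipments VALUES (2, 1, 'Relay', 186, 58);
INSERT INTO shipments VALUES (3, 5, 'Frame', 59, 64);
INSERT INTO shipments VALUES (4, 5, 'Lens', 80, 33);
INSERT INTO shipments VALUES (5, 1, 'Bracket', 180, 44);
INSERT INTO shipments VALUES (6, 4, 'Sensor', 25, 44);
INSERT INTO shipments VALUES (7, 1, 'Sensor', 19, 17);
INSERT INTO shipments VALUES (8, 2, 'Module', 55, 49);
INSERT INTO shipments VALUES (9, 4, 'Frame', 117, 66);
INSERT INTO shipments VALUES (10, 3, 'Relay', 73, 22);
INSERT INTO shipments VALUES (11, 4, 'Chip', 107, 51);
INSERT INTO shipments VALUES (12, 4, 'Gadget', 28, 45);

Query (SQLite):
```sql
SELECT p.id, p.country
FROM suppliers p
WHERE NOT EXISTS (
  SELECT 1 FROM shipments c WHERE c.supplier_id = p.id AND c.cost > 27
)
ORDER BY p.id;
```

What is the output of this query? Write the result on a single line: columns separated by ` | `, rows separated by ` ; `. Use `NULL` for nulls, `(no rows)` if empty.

For each suppliers row, check whether any shipments with matching supplier_id has cost > 27.
Keep rows where that is false.

3 | Germany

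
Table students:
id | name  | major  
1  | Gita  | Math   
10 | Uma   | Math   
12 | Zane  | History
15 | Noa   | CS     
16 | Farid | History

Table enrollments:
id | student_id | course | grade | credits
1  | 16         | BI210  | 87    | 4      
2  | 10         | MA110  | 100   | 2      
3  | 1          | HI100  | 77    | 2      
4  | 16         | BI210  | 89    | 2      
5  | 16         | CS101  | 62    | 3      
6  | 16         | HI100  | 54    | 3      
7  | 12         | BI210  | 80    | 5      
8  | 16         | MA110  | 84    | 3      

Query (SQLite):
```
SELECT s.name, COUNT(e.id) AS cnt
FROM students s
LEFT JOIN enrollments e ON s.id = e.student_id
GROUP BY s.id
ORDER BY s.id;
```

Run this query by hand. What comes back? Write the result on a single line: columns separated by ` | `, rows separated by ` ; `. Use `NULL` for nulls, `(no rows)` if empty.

Gita | 1 ; Uma | 1 ; Zane | 1 ; Noa | 0 ; Farid | 5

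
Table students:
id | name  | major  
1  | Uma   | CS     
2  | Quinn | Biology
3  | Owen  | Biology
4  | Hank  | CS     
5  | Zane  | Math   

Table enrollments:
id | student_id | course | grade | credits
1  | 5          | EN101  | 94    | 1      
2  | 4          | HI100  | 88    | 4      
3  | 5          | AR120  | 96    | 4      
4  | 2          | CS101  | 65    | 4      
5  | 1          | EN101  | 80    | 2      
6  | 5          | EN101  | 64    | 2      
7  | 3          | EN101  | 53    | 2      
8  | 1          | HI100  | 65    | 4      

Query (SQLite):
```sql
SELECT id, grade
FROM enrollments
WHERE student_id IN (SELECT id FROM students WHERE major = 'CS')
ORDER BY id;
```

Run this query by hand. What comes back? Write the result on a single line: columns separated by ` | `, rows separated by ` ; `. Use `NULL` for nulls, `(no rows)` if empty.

Inner query: students.id where major = 'CS'.
Outer: keep enrollments rows whose student_id is in that set.
Inner query → {1, 4}

2 | 88 ; 5 | 80 ; 8 | 65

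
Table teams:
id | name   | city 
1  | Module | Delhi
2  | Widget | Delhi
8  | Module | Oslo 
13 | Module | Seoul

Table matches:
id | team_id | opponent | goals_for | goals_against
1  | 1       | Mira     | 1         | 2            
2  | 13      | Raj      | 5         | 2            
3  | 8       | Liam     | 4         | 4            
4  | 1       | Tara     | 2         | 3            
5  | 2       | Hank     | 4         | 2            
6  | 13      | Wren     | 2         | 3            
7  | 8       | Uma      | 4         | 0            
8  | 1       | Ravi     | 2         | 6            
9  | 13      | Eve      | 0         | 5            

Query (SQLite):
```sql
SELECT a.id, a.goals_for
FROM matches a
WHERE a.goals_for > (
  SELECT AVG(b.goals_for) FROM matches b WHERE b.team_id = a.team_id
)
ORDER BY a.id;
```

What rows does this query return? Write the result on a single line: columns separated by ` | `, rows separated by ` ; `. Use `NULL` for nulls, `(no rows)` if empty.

2 | 5 ; 4 | 2 ; 8 | 2

For each matches row a, compute AVG(goals_for) over rows sharing a.team_id.
Keep row a if a.goals_for > that per-group AVG.
  team_id=1: AVG(goals_for) = 1.666667
  team_id=2: AVG(goals_for) = 4.0
  team_id=8: AVG(goals_for) = 4.0
  team_id=13: AVG(goals_for) = 2.333333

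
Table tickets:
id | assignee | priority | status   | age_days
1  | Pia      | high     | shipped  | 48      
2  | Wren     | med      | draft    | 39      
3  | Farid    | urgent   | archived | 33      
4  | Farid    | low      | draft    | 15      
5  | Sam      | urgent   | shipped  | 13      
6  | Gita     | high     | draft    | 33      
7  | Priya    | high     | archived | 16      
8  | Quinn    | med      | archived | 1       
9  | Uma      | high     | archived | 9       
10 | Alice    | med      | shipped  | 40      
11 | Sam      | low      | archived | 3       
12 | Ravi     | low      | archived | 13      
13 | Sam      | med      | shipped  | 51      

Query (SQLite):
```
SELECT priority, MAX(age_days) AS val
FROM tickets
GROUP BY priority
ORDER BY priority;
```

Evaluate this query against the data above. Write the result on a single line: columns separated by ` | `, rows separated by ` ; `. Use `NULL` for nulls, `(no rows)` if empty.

high | 48 ; low | 15 ; med | 51 ; urgent | 33

Partition tickets by priority; compute MAX(age_days) within each group.
  high: ids {1, 6, 7, 9} → MAX(age_days)=48
  low: ids {4, 11, 12} → MAX(age_days)=15
  med: ids {2, 8, 10, 13} → MAX(age_days)=51
  urgent: ids {3, 5} → MAX(age_days)=33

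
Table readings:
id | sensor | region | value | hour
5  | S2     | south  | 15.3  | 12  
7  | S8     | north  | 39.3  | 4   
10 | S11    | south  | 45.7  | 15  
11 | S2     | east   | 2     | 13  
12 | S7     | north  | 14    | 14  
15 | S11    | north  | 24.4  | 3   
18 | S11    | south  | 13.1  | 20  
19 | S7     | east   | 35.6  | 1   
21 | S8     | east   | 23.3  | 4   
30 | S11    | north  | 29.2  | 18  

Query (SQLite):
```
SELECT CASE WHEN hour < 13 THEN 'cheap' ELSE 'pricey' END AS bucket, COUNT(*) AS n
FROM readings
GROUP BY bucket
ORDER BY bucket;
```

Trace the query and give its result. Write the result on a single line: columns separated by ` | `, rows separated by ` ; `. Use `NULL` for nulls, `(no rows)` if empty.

Bucket rows by hour < 13 → 'cheap' else 'pricey'; count each bucket.

cheap | 5 ; pricey | 5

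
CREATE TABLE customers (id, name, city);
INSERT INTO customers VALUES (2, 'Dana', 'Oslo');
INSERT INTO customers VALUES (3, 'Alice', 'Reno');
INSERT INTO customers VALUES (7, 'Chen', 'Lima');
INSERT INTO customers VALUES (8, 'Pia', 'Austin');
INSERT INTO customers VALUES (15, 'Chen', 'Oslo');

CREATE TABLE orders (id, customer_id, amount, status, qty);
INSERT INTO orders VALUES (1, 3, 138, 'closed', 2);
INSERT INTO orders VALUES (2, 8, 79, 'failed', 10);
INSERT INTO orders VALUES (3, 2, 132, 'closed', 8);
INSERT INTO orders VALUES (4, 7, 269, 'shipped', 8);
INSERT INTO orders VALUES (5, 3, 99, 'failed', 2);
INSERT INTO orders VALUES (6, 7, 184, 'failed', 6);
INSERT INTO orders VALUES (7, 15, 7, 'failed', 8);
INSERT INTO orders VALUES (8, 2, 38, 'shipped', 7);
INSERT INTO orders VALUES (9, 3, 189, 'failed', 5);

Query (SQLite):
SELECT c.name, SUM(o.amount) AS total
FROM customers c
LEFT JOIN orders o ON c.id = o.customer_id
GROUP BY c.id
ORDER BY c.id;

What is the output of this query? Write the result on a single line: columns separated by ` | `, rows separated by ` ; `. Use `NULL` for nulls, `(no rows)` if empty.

LEFT JOIN keeps every customers row; unmatched ones get NULL for orders columns.
Group by customers.id and compute SUM(o.amount). SUM over an all-NULL group is NULL.
  2: ids {3, 8} → SUM(o.amount)=170
  3: ids {1, 5, 9} → SUM(o.amount)=426
  7: ids {4, 6} → SUM(o.amount)=453
  8: ids {2} → SUM(o.amount)=79
  15: ids {7} → SUM(o.amount)=7

Dana | 170 ; Alice | 426 ; Chen | 453 ; Pia | 79 ; Chen | 7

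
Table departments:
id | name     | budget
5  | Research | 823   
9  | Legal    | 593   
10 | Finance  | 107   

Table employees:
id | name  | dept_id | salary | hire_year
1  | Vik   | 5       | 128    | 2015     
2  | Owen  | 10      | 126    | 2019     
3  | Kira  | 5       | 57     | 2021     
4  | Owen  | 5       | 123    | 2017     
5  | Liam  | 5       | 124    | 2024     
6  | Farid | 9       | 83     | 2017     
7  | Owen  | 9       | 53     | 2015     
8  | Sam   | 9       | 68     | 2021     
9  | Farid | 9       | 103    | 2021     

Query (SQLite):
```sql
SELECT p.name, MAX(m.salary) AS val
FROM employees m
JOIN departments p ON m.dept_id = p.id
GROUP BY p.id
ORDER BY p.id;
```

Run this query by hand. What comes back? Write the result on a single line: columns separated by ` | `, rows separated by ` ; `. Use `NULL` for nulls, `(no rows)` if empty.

Research | 128 ; Legal | 103 ; Finance | 126

Join each employees row to its departments via dept_id.
Group joined rows by departments.id; compute MAX(m.salary) per group.
  5: ids {1, 3, 4, 5} → MAX(m.salary)=128
  9: ids {6, 7, 8, 9} → MAX(m.salary)=103
  10: ids {2} → MAX(m.salary)=126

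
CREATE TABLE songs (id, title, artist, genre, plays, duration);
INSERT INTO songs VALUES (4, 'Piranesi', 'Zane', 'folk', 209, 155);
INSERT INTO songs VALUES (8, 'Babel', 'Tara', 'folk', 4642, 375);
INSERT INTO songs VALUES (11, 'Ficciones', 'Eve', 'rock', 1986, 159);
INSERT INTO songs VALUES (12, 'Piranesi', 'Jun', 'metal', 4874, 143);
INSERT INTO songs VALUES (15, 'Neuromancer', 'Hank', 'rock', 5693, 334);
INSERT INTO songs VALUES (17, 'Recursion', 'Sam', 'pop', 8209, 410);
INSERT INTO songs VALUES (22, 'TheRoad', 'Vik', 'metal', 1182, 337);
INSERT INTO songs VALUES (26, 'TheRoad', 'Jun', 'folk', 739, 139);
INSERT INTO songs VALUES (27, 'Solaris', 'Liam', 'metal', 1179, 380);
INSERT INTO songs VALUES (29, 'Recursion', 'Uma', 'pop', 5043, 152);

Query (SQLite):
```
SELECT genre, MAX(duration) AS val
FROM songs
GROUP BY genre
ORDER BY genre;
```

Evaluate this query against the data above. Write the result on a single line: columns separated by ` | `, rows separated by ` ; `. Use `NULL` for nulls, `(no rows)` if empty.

Partition songs by genre; compute MAX(duration) within each group.
  folk: ids {4, 8, 26} → MAX(duration)=375
  metal: ids {12, 22, 27} → MAX(duration)=380
  pop: ids {17, 29} → MAX(duration)=410
  rock: ids {11, 15} → MAX(duration)=334

folk | 375 ; metal | 380 ; pop | 410 ; rock | 334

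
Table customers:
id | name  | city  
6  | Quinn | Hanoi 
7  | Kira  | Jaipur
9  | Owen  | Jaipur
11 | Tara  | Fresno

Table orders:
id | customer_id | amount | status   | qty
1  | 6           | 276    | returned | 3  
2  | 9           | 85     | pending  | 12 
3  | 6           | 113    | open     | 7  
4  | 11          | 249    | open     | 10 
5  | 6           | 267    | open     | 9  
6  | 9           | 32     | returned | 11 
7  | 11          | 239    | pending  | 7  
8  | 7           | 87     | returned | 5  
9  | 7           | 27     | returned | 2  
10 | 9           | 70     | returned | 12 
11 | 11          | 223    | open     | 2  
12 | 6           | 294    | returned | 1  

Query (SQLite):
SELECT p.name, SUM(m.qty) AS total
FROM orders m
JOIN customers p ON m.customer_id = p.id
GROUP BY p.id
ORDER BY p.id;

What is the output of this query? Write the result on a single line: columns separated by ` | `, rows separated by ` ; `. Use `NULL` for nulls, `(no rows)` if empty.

Quinn | 20 ; Kira | 7 ; Owen | 35 ; Tara | 19

Join each orders row to its customers via customer_id.
Group joined rows by customers.id; compute SUM(m.qty) per group.
  6: ids {1, 3, 5, 12} → SUM(m.qty)=20
  7: ids {8, 9} → SUM(m.qty)=7
  9: ids {2, 6, 10} → SUM(m.qty)=35
  11: ids {4, 7, 11} → SUM(m.qty)=19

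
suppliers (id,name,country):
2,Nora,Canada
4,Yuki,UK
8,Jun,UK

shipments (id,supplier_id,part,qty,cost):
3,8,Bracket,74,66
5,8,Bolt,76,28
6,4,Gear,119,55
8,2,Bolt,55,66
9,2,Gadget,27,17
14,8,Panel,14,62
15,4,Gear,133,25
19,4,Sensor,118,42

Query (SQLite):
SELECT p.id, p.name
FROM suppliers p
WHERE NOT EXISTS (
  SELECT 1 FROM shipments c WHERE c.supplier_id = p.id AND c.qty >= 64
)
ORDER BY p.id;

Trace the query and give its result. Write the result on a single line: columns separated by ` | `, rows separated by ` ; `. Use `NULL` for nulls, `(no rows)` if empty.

2 | Nora

For each suppliers row, check whether any shipments with matching supplier_id has qty >= 64.
Keep rows where that is false.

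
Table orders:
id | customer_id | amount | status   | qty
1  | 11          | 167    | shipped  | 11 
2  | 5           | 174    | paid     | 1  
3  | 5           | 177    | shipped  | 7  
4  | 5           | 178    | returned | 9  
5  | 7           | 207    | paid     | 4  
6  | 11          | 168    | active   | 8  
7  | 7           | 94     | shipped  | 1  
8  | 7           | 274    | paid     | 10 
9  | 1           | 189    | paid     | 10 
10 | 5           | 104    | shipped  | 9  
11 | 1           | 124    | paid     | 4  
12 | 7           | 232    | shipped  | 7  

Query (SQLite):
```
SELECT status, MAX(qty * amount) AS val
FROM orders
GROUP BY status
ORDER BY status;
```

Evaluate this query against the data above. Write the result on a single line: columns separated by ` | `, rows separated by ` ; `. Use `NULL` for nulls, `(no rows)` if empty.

For each row compute qty * amount.
Group by status; take MAX of the expression per group.
  active: ids {6} → MAX(qty * amount)=1344
  paid: ids {2, 5, 8, 9, 11} → MAX(qty * amount)=2740
  returned: ids {4} → MAX(qty * amount)=1602
  shipped: ids {1, 3, 7, 10, 12} → MAX(qty * amount)=1837

active | 1344 ; paid | 2740 ; returned | 1602 ; shipped | 1837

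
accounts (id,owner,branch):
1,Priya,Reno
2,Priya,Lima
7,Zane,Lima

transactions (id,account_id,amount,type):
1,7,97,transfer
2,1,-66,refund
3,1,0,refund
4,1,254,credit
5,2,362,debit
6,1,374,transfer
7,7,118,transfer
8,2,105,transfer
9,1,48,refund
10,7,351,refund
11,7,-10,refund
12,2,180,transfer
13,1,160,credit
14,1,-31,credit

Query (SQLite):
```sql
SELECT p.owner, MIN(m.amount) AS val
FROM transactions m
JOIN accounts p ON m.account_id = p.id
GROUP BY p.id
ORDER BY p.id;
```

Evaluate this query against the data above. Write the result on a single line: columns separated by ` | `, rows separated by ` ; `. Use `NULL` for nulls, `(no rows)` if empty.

Priya | -66 ; Priya | 105 ; Zane | -10

Join each transactions row to its accounts via account_id.
Group joined rows by accounts.id; compute MIN(m.amount) per group.
  1: ids {2, 3, 4, 6, 9, 13, 14} → MIN(m.amount)=-66
  2: ids {5, 8, 12} → MIN(m.amount)=105
  7: ids {1, 7, 10, 11} → MIN(m.amount)=-10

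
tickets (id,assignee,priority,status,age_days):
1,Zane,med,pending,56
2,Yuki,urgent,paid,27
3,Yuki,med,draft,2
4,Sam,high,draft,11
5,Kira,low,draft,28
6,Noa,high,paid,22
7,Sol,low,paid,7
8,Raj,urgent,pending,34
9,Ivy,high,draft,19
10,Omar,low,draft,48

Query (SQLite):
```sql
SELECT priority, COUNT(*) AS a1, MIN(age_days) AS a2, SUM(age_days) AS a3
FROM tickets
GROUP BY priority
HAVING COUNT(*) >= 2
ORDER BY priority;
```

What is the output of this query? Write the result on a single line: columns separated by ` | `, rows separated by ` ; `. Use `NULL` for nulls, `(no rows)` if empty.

Group tickets by priority.
Per group compute: COUNT(*), MIN(age_days), SUM(age_days).
HAVING: drop groups with fewer than 2 rows.
  high: ids {4, 6, 9} → COUNT(*)=3, MIN(age_days)=11, SUM(age_days)=52
  low: ids {5, 7, 10} → COUNT(*)=3, MIN(age_days)=7, SUM(age_days)=83
  med: ids {1, 3} → COUNT(*)=2, MIN(age_days)=2, SUM(age_days)=58
  urgent: ids {2, 8} → COUNT(*)=2, MIN(age_days)=27, SUM(age_days)=61

high | 3 | 11 | 52 ; low | 3 | 7 | 83 ; med | 2 | 2 | 58 ; urgent | 2 | 27 | 61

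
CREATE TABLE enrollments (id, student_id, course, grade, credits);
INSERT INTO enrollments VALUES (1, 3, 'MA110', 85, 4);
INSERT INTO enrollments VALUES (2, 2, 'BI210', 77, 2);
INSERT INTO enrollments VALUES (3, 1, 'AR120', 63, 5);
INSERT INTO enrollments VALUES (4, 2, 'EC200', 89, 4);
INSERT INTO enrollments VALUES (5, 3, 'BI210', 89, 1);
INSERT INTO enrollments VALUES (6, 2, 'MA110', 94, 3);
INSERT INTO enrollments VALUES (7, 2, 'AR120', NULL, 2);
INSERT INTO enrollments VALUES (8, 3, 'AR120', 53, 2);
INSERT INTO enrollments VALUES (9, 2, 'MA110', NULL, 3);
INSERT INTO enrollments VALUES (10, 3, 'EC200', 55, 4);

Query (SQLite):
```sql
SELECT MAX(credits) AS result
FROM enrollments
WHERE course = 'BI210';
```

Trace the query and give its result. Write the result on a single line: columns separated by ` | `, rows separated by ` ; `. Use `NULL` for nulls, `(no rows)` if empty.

Rows where course='BI210' → credits values: [2, 1].
MAX of non-NULL values = 2.

2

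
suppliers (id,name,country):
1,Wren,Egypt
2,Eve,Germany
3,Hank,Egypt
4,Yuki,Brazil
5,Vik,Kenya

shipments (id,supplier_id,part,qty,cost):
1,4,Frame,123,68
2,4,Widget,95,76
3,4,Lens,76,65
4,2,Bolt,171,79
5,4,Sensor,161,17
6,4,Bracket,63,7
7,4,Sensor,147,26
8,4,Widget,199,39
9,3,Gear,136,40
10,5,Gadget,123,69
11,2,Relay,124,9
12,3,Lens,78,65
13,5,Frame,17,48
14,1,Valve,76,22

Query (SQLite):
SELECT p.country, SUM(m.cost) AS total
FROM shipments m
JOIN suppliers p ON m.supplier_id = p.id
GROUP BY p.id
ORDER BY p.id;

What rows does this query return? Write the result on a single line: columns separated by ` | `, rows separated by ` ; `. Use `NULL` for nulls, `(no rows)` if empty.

Join each shipments row to its suppliers via supplier_id.
Group joined rows by suppliers.id; compute SUM(m.cost) per group.
  1: ids {14} → SUM(m.cost)=22
  2: ids {4, 11} → SUM(m.cost)=88
  3: ids {9, 12} → SUM(m.cost)=105
  4: ids {1, 2, 3, 5, 6, 7, 8} → SUM(m.cost)=298
  5: ids {10, 13} → SUM(m.cost)=117

Egypt | 22 ; Germany | 88 ; Egypt | 105 ; Brazil | 298 ; Kenya | 117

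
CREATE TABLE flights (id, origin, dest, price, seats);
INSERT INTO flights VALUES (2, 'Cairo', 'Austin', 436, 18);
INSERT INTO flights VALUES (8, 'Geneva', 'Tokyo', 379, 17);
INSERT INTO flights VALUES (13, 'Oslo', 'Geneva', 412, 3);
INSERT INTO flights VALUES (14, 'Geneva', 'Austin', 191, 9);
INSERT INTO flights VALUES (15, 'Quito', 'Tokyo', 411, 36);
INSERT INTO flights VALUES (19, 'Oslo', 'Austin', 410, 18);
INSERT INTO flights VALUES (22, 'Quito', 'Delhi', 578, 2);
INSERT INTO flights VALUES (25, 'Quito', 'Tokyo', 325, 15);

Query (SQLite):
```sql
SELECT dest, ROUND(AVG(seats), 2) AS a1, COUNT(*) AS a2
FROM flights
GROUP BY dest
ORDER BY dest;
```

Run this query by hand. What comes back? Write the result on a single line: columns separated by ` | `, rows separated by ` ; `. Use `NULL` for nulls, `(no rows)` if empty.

Group flights by dest.
Per group compute: ROUND(AVG(seats), 2), COUNT(*).
  Austin: ids {2, 14, 19} → ROUND(AVG(seats), 2)=15, COUNT(*)=3
  Delhi: ids {22} → ROUND(AVG(seats), 2)=2, COUNT(*)=1
  Geneva: ids {13} → ROUND(AVG(seats), 2)=3, COUNT(*)=1
  Tokyo: ids {8, 15, 25} → ROUND(AVG(seats), 2)=22.67, COUNT(*)=3

Austin | 15 | 3 ; Delhi | 2 | 1 ; Geneva | 3 | 1 ; Tokyo | 22.67 | 3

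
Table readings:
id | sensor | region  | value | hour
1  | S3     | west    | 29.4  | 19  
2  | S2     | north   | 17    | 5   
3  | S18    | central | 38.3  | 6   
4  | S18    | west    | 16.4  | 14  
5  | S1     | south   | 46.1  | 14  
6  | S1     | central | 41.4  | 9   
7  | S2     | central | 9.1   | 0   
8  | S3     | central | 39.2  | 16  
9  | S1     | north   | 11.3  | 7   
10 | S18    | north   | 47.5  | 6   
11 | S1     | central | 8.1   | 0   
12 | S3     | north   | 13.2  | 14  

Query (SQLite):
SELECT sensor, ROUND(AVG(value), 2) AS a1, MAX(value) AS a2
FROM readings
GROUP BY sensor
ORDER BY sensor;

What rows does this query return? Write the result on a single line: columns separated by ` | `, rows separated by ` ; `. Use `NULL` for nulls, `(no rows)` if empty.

Group readings by sensor.
Per group compute: ROUND(AVG(value), 2), MAX(value).
  S1: ids {5, 6, 9, 11} → ROUND(AVG(value), 2)=26.73, MAX(value)=46.1
  S18: ids {3, 4, 10} → ROUND(AVG(value), 2)=34.07, MAX(value)=47.5
  S2: ids {2, 7} → ROUND(AVG(value), 2)=13.05, MAX(value)=17
  S3: ids {1, 8, 12} → ROUND(AVG(value), 2)=27.27, MAX(value)=39.2

S1 | 26.73 | 46.1 ; S18 | 34.07 | 47.5 ; S2 | 13.05 | 17 ; S3 | 27.27 | 39.2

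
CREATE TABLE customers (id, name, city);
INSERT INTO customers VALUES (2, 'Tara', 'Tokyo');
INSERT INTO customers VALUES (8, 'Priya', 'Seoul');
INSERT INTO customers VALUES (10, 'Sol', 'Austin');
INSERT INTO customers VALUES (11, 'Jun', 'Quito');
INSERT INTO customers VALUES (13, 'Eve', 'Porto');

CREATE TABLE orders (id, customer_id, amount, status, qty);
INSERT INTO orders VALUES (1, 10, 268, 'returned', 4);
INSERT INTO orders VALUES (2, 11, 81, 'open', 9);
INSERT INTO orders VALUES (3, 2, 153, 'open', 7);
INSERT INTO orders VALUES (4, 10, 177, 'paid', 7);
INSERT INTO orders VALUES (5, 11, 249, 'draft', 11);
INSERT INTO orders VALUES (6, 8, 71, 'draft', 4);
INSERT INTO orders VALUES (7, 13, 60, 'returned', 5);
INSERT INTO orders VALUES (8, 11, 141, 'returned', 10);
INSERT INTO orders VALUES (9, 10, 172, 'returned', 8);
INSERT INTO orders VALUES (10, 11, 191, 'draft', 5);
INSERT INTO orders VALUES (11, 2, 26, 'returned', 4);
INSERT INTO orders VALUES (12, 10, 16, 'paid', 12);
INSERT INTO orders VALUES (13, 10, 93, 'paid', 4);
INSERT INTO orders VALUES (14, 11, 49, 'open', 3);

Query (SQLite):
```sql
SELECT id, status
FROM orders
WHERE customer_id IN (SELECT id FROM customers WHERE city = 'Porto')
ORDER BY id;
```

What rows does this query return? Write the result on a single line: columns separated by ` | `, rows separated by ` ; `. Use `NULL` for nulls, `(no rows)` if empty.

7 | returned

Inner query: customers.id where city = 'Porto'.
Outer: keep orders rows whose customer_id is in that set.
Inner query → {13}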